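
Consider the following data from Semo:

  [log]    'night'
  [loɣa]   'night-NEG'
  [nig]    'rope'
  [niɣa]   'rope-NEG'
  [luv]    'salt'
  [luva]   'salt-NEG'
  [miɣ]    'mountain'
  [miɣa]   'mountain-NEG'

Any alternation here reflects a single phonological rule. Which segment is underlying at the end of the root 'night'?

The root 'night' surfaces as [log] and [loɣa], with a stem-final [g] ~ [ɣ] alternation.
But 'mountain' keeps [ɣ] in both environments ([miɣ], [miɣa]), so there is no rule changing /ɣ/ to [g] in isolation.
Therefore /g/ is basic and [ɣ] is derived by intervocalic spirantization (voiced stops become fricatives between vowels).

/g/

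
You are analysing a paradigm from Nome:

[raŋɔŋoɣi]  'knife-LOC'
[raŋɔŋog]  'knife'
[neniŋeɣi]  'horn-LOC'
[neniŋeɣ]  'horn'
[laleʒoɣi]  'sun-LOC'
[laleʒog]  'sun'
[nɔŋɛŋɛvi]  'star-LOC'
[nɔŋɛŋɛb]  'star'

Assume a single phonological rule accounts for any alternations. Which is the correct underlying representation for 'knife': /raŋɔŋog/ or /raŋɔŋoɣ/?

/raŋɔŋog/

The root 'knife' surfaces as [raŋɔŋoɣi] and [raŋɔŋog], with a stem-final [ɣ] ~ [g] alternation.
The stem 'horn' ([neniŋeɣi], [neniŋeɣ]) shows [ɣ] unchanged in both environments, so [ɣ] cannot be basic with [g] derived in isolation.
The alternation reflects intervocalic spirantization: voiced stops become fricatives between vowels. /g/ is underlying.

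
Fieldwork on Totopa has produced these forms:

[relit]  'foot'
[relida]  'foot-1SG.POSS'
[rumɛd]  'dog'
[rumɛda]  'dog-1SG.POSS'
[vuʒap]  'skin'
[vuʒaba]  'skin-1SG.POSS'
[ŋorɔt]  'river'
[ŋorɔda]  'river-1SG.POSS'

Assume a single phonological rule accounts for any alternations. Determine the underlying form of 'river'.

/ŋorɔt/

In [ŋorɔt] and [ŋorɔda] the final segment of 'river' alternates: [t] ~ [d].
The stem 'dog' ([rumɛd], [rumɛda]) shows [d] unchanged in both environments, so [d] cannot be basic with [t] derived in isolation.
So /t/ is underlying, and a rule of intervocalic voicing — voiceless stops become voiced between vowels — gives [d].
So 'river' = /ŋorɔt/.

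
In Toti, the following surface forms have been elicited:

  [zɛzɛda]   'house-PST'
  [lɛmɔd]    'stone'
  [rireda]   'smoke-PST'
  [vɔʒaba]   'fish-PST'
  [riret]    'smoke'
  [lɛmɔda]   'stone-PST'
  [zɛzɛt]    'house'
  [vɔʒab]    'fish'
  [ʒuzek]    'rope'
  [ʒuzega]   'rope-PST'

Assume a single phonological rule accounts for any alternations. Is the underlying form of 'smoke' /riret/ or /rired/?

/riret/

'smoke' shows [t] ~ [d] at the end of the stem ([riret] vs [rireda]).
But 'stone' keeps [d] in both environments ([lɛmɔd], [lɛmɔda]), so there is no rule changing /d/ to [t] in isolation.
The underlying segment must be /t/; voiceless stops become voiced between vowels, yielding [d] there.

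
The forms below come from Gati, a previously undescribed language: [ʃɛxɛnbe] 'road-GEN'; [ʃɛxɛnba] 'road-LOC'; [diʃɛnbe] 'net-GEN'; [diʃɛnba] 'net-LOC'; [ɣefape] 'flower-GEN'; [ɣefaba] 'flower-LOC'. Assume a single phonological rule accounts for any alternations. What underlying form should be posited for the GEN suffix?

/-pe/

The GEN suffix surfaces as [-be] and [-pe], depending on the final segment of the stem.
The LOC suffix, which begins with [b], is invariant after every stem; so [b] is not altered by any rule here.
So the underlying form is /-pe/, and voiceless stops become voiced after a nasal.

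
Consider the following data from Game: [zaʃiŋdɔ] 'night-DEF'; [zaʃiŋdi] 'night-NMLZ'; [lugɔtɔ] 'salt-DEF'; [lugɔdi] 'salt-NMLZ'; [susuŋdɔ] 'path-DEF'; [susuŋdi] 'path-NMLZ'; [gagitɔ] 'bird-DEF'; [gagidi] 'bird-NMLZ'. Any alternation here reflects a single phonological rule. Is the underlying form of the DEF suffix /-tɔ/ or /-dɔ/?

/-tɔ/

The DEF morpheme has two allomorphs, [-dɔ] and [-tɔ].
The NMLZ suffix, which begins with [d], is invariant after every stem; so [d] is not altered by any rule here.
The DEF suffix is therefore /-tɔ/ underlyingly, with post-nasal voicing: voiceless stops become voiced after a nasal.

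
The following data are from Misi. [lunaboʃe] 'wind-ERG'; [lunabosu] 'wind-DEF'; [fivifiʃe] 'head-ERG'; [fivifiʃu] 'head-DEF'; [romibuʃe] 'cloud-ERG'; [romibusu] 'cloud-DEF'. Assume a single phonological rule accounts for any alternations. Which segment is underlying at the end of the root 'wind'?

The stem for 'wind' ends in [ʃ] in [lunaboʃe] but [s] in [lunabosu].
But 'head' keeps [ʃ] in both environments ([fivifiʃe], [fivifiʃu]), so there is no rule changing /ʃ/ to [s] before the DEF suffix.
The alternation reflects palatalization before a front vowel: /s/ becomes palato-alveolar [ʃ] before a front vowel. /s/ is underlying.

/s/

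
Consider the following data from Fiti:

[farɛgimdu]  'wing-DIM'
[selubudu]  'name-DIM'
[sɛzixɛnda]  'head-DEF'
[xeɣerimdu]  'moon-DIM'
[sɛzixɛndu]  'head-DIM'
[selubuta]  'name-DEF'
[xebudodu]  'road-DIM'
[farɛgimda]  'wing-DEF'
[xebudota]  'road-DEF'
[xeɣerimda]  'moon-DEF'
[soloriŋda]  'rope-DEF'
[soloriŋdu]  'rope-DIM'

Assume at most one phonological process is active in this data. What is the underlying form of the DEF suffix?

/-ta/

The DEF morpheme has two allomorphs, [-da] and [-ta].
The DIM suffix, which begins with [d], is invariant after every stem; so [d] is not altered by any rule here.
The DEF suffix is therefore /-ta/ underlyingly, with post-nasal voicing: voiceless stops become voiced after a nasal.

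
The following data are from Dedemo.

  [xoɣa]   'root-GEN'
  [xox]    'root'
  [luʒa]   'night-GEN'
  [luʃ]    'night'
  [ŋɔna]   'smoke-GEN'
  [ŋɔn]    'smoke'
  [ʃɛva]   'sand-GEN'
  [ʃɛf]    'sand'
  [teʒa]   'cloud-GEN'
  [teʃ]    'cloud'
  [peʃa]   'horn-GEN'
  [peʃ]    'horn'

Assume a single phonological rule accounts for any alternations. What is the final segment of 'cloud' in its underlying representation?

The root 'cloud' surfaces as [teʒa] and [teʃ], with a stem-final [ʒ] ~ [ʃ] alternation.
The stem 'horn' ([peʃa], [peʃ]) shows [ʃ] unchanged in both environments, so [ʃ] cannot be basic with [ʒ] derived before the GEN suffix.
The underlying segment must be /ʒ/; voiced obstruents become voiceless word-finally, yielding [ʃ] there.

/ʒ/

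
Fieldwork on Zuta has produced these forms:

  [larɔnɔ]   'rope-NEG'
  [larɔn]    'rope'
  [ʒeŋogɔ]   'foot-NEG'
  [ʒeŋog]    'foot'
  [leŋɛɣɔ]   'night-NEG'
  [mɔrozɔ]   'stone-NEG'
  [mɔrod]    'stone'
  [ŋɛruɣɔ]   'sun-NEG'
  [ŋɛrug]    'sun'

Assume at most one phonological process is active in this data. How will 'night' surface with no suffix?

The stem for 'sun' ends in [ɣ] in [ŋɛruɣɔ] but [g] in [ŋɛrug].
If /g/ were underlying and a rule turned it into [ɣ] before the NEG suffix, 'foot' would also alternate; but it has [g] in both [ʒeŋogɔ] and [ʒeŋog].
The underlying segment must be /ɣ/; voiced fricatives become stops word-finally, yielding [g] there.
The one attested form of 'night', [leŋɛɣɔ], shows underlying /leŋɛɣ/. Applying the same rule word-finally gives [leŋɛg].

[leŋɛg]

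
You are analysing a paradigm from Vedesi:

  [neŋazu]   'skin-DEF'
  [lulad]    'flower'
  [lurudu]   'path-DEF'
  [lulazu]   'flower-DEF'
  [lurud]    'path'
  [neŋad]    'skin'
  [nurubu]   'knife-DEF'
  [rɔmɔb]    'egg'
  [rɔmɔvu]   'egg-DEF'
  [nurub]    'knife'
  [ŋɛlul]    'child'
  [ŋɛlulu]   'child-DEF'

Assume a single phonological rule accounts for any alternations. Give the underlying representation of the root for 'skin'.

In [neŋazu] and [neŋad] the final segment of 'skin' alternates: [z] ~ [d].
Compare 'path', with invariant [d] in [lurudu] and [lurud]: an analysis with underlying /d/ and a rule producing [z] before the DEF suffix would wrongly predict alternation here too.
The underlying segment must be /z/; voiced fricatives become stops word-finally, yielding [d] there.
Hence 'skin' is /neŋaz/ underlyingly.

/neŋaz/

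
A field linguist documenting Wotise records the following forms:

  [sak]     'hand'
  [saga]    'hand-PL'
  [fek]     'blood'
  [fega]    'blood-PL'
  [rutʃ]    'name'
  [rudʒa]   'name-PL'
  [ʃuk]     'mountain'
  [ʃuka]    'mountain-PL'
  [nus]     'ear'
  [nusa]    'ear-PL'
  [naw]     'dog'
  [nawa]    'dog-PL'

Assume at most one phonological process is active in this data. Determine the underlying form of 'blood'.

/feg/

The root 'blood' surfaces as [fek] and [fega], with a stem-final [k] ~ [g] alternation.
Compare 'mountain', with invariant [k] in [ʃuk] and [ʃuka]: an analysis with underlying /k/ and a rule producing [g] before the PL suffix would wrongly predict alternation here too.
Therefore /g/ is basic and [k] is derived by word-final obstruent devoicing (voiced obstruents become voiceless word-finally).
Hence 'blood' is /feg/ underlyingly.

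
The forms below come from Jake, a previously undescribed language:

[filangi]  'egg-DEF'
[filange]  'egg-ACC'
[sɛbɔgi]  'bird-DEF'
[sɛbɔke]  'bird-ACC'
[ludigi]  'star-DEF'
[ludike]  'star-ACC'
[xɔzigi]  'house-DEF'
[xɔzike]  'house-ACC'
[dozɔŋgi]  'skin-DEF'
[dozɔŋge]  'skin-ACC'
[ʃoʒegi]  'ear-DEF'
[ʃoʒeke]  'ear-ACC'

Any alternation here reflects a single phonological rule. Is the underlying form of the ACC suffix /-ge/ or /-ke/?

/-ke/

The ACC morpheme has two allomorphs, [-ge] and [-ke].
By contrast the DEF suffix keeps its initial [g] throughout — that segment must be underlying.
The ACC suffix is therefore /-ke/ underlyingly, with post-nasal voicing: voiceless stops become voiced after a nasal.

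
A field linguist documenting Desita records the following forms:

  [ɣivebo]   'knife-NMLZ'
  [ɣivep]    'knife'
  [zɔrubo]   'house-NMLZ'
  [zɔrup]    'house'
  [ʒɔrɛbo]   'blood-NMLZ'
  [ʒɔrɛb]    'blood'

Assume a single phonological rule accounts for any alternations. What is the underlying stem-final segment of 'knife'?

/p/

In [ɣivebo] and [ɣivep] the final segment of 'knife' alternates: [b] ~ [p].
But 'blood' keeps [b] in both environments ([ʒɔrɛbo], [ʒɔrɛb]), so there is no rule changing /b/ to [p] in isolation.
The underlying segment must be /p/; voiceless stops become voiced between vowels, yielding [b] there.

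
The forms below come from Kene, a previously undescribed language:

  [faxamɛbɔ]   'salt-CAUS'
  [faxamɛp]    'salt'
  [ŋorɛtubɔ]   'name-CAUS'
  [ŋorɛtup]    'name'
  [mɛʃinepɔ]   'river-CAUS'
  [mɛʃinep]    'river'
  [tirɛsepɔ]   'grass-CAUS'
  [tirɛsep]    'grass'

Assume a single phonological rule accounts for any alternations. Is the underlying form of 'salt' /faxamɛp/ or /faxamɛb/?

/faxamɛb/

The stem for 'salt' ends in [b] in [faxamɛbɔ] but [p] in [faxamɛp].
If /p/ were underlying and a rule turned it into [b] before the CAUS suffix, 'grass' would also alternate; but it has [p] in both [tirɛsepɔ] and [tirɛsep].
The underlying segment must be /b/; voiced obstruents become voiceless word-finally, yielding [p] there.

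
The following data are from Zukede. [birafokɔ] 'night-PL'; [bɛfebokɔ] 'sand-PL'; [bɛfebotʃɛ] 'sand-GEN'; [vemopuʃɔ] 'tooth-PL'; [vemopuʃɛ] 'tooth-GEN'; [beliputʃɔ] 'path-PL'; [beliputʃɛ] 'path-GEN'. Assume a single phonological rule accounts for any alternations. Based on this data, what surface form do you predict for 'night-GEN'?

[birafotʃɛ]

'sand' shows [k] ~ [tʃ] at the end of the stem ([bɛfebokɔ] vs [bɛfebotʃɛ]).
The stem 'path' ([beliputʃɔ], [beliputʃɛ]) shows [tʃ] unchanged in both environments, so [tʃ] cannot be basic with [k] derived before the PL suffix.
So /k/ is underlying, and a rule of palatalization before a front vowel — /k/ becomes palato-alveolar [tʃ] before a front vowel — gives [tʃ].
The one attested form of 'night', [birafokɔ], shows underlying /birafok/. Applying the same rule before a front vowel gives [birafotʃɛ].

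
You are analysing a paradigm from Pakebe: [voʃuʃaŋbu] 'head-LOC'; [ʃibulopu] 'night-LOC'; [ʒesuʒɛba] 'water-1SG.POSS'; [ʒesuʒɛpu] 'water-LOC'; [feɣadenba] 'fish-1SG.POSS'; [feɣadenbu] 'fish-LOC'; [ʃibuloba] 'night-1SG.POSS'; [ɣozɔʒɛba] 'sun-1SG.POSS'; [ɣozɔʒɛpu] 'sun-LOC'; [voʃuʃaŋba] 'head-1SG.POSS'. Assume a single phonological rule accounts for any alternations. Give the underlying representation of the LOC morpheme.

The LOC suffix surfaces as [-bu] and [-pu], depending on the final segment of the stem.
The 1SG.POSS suffix, which begins with [b], is invariant after every stem; so [b] is not altered by any rule here.
So the underlying form is /-pu/, and voiceless stops become voiced after a nasal.

/-pu/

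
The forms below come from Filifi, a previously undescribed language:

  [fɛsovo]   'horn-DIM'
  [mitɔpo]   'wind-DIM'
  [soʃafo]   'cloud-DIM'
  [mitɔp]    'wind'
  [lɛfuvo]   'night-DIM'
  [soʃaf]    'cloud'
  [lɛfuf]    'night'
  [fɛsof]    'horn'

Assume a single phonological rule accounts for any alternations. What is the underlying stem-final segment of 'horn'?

'horn' shows [f] ~ [v] at the end of the stem ([fɛsof] vs [fɛsovo]).
If /f/ were underlying and a rule turned it into [v] before the DIM suffix, 'cloud' would also alternate; but it has [f] in both [soʃaf] and [soʃafo].
The underlying segment must be /v/; voiced obstruents become voiceless word-finally, yielding [f] there.

/v/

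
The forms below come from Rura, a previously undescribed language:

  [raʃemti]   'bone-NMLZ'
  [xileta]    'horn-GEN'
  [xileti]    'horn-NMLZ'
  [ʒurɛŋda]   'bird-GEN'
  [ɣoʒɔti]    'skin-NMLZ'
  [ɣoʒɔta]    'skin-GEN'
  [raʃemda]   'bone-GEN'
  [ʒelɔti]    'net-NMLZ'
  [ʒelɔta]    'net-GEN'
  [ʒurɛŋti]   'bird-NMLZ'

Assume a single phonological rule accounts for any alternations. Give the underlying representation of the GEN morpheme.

/-da/

The GEN suffix surfaces as [-da] and [-ta], depending on the final segment of the stem.
The NMLZ suffix, which begins with [t], is invariant after every stem; so [t] is not altered by any rule here.
The GEN suffix is therefore /-da/ underlyingly, with post-vocalic devoicing: voiced stops become voiceless after a vowel.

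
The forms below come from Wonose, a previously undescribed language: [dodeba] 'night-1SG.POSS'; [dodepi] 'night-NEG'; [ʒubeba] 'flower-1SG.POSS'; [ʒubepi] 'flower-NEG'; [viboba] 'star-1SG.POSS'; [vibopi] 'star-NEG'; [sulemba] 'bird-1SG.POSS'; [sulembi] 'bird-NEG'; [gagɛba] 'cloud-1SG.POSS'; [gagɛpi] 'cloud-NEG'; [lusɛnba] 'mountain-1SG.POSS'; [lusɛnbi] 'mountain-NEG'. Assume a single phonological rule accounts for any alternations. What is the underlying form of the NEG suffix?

/-pi/

The NEG morpheme has two allomorphs, [-bi] and [-pi].
The 1SG.POSS suffix, which begins with [b], is invariant after every stem; so [b] is not altered by any rule here.
So the underlying form is /-pi/, and voiceless stops become voiced after a nasal.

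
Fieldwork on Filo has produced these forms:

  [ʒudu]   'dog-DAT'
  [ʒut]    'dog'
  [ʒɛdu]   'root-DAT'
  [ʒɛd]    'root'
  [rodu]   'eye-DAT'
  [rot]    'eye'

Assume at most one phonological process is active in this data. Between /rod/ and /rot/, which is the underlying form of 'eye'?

The root 'eye' surfaces as [rodu] and [rot], with a stem-final [d] ~ [t] alternation.
If /d/ were underlying and a rule turned it into [t] in isolation, 'root' would also alternate; but it has [d] in both [ʒɛdu] and [ʒɛd].
Therefore /t/ is basic and [d] is derived by intervocalic voicing (voiceless stops become voiced between vowels).

/rot/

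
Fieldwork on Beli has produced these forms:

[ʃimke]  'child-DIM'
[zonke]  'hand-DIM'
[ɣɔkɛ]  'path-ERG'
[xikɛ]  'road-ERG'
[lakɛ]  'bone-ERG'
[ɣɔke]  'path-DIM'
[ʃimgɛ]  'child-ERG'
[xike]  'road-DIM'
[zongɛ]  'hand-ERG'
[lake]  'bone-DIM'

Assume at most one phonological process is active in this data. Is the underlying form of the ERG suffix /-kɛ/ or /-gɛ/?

/-gɛ/

The ERG morpheme has two allomorphs, [-gɛ] and [-kɛ].
By contrast the DIM suffix keeps its initial [k] throughout — that segment must be underlying.
The ERG suffix is therefore /-gɛ/ underlyingly, with post-vocalic devoicing: voiced stops become voiceless after a vowel.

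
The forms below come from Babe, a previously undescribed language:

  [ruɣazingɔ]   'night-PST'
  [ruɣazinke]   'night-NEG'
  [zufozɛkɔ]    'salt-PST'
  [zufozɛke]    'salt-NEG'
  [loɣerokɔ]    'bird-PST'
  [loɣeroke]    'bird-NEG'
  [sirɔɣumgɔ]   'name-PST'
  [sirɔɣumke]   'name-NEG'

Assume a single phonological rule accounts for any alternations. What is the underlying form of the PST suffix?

/-gɔ/

The PST suffix surfaces as [-gɔ] and [-kɔ], depending on the final segment of the stem.
The NEG suffix, which begins with [k], is invariant after every stem; so [k] is not altered by any rule here.
The PST suffix is therefore /-gɔ/ underlyingly, with post-vocalic devoicing: voiced stops become voiceless after a vowel.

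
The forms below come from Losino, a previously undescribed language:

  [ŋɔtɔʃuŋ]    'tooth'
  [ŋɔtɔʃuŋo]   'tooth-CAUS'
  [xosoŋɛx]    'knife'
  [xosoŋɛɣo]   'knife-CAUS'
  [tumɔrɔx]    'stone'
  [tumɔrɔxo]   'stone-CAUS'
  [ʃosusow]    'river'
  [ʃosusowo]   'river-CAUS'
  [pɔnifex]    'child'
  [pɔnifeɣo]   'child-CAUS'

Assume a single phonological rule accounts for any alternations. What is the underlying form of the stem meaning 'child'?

The root 'child' surfaces as [pɔnifex] and [pɔnifeɣo], with a stem-final [x] ~ [ɣ] alternation.
The stem 'stone' ([tumɔrɔx], [tumɔrɔxo]) shows [x] unchanged in both environments, so [x] cannot be basic with [ɣ] derived before the CAUS suffix.
Therefore /ɣ/ is basic and [x] is derived by word-final obstruent devoicing (voiced obstruents become voiceless word-finally).

/pɔnifeɣ/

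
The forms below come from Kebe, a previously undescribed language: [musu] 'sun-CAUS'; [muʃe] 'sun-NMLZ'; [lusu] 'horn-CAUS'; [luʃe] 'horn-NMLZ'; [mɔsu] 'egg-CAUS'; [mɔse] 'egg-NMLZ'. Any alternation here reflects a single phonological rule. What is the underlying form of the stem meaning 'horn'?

/luʃ/

The stem for 'horn' ends in [s] in [lusu] but [ʃ] in [luʃe].
The stem 'egg' ([mɔsu], [mɔse]) shows [s] unchanged in both environments, so [s] cannot be basic with [ʃ] derived before the NMLZ suffix.
The alternation reflects depalatalization: palato-alveolar /ʃ/ becomes [s] when no front vowel follows. /ʃ/ is underlying.
So 'horn' = /luʃ/.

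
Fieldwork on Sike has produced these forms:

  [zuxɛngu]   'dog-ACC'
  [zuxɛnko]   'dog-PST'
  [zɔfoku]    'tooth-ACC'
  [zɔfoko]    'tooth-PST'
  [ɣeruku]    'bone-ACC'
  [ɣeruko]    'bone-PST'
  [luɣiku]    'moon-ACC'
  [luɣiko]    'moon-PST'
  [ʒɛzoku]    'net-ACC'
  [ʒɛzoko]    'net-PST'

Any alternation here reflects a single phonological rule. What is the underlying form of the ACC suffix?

/-gu/

The ACC suffix surfaces as [-gu] and [-ku], depending on the final segment of the stem.
The PST suffix, which begins with [k], is invariant after every stem; so [k] is not altered by any rule here.
The ACC suffix is therefore /-gu/ underlyingly, with post-vocalic devoicing: voiced stops become voiceless after a vowel.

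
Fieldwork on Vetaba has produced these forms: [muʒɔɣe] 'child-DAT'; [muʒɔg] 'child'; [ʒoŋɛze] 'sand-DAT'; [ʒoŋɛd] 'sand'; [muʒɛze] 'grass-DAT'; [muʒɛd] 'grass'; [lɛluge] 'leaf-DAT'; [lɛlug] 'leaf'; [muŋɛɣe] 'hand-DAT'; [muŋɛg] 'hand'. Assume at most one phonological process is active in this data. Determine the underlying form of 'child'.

/muʒɔɣ/

The root 'child' surfaces as [muʒɔɣe] and [muʒɔg], with a stem-final [ɣ] ~ [g] alternation.
If /g/ were underlying and a rule turned it into [ɣ] before the DAT suffix, 'leaf' would also alternate; but it has [g] in both [lɛluge] and [lɛlug].
The alternation reflects word-final hardening: voiced fricatives become stops word-finally. /ɣ/ is underlying.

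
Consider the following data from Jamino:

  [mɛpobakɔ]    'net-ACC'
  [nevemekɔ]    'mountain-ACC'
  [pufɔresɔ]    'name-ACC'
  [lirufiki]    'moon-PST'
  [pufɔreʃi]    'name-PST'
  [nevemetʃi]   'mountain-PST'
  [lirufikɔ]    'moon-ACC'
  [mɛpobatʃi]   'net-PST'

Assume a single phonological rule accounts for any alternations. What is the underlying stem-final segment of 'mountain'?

The stem for 'mountain' ends in [tʃ] in [nevemetʃi] but [k] in [nevemekɔ].
The stem 'moon' ([lirufiki], [lirufikɔ]) shows [k] unchanged in both environments, so [k] cannot be basic with [tʃ] derived before the PST suffix.
The alternation reflects depalatalization: palato-alveolar /tʃ/ and /ʃ/ become [k] and [s] when no front vowel follows. /tʃ/ is underlying.

/tʃ/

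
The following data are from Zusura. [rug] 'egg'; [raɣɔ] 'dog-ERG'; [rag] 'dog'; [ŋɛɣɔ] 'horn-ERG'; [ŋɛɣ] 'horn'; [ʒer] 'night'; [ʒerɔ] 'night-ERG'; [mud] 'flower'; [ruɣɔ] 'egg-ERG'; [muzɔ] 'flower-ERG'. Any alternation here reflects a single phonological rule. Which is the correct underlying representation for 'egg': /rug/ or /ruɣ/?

/rug/

The root 'egg' surfaces as [rug] and [ruɣɔ], with a stem-final [g] ~ [ɣ] alternation.
But 'horn' keeps [ɣ] in both environments ([ŋɛɣ], [ŋɛɣɔ]), so there is no rule changing /ɣ/ to [g] in isolation.
The alternation reflects intervocalic spirantization: voiced stops become fricatives between vowels. /g/ is underlying.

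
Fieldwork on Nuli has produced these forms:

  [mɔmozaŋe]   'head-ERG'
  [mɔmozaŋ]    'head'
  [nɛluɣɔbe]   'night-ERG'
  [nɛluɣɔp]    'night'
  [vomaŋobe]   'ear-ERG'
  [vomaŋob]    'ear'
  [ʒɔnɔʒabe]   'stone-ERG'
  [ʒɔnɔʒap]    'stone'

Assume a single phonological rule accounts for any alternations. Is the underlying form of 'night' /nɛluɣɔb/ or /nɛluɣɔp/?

/nɛluɣɔp/

In [nɛluɣɔbe] and [nɛluɣɔp] the final segment of 'night' alternates: [b] ~ [p].
But 'ear' keeps [b] in both environments ([vomaŋobe], [vomaŋob]), so there is no rule changing /b/ to [p] in isolation.
Therefore /p/ is basic and [b] is derived by intervocalic voicing (voiceless stops become voiced between vowels).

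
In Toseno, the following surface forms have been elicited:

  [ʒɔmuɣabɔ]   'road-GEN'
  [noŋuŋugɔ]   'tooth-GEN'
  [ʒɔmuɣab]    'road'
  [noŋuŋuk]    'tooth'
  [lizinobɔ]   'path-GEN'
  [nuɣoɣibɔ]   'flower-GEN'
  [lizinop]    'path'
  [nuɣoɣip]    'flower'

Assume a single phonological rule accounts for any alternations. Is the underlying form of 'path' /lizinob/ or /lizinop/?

/lizinop/

In [lizinobɔ] and [lizinop] the final segment of 'path' alternates: [b] ~ [p].
If /b/ were underlying and a rule turned it into [p] in isolation, 'road' would also alternate; but it has [b] in both [ʒɔmuɣabɔ] and [ʒɔmuɣab].
Therefore /p/ is basic and [b] is derived by intervocalic voicing (voiceless stops become voiced between vowels).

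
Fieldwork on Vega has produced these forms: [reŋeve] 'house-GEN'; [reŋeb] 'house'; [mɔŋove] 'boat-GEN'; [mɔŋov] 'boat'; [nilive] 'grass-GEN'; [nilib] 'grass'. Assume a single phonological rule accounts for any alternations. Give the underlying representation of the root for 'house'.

/reŋeb/

The stem for 'house' ends in [v] in [reŋeve] but [b] in [reŋeb].
But 'boat' keeps [v] in both environments ([mɔŋove], [mɔŋov]), so there is no rule changing /v/ to [b] in isolation.
Therefore /b/ is basic and [v] is derived by intervocalic spirantization (voiced stops become fricatives between vowels).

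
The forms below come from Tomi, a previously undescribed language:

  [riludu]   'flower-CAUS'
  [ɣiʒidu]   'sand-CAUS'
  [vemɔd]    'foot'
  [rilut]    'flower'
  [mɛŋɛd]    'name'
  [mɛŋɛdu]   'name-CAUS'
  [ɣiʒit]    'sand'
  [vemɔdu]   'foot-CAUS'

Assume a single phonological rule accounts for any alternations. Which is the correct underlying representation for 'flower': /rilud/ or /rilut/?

The root 'flower' surfaces as [riludu] and [rilut], with a stem-final [d] ~ [t] alternation.
If /d/ were underlying and a rule turned it into [t] in isolation, 'foot' would also alternate; but it has [d] in both [vemɔdu] and [vemɔd].
So /t/ is underlying, and a rule of intervocalic voicing — voiceless stops become voiced between vowels — gives [d].

/rilut/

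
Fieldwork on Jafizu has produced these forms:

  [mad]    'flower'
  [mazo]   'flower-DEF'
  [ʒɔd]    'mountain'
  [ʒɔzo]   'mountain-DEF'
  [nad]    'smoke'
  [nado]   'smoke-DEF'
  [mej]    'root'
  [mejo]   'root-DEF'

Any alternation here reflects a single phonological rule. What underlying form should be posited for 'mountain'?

/ʒɔz/

The stem for 'mountain' ends in [d] in [ʒɔd] but [z] in [ʒɔzo].
Compare 'smoke', with invariant [d] in [nad] and [nado]: an analysis with underlying /d/ and a rule producing [z] before the DEF suffix would wrongly predict alternation here too.
The alternation reflects word-final hardening: voiced fricatives become stops word-finally. /z/ is underlying.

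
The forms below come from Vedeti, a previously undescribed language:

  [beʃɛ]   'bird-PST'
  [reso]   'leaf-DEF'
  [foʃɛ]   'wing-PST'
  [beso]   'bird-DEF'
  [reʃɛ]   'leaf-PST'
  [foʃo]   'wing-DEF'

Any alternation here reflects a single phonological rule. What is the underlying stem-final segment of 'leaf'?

/s/

'leaf' shows [ʃ] ~ [s] at the end of the stem ([reʃɛ] vs [reso]).
The stem 'wing' ([foʃɛ], [foʃo]) shows [ʃ] unchanged in both environments, so [ʃ] cannot be basic with [s] derived before the DEF suffix.
The underlying segment must be /s/; /s/ becomes palato-alveolar [ʃ] before a front vowel, yielding [ʃ] there.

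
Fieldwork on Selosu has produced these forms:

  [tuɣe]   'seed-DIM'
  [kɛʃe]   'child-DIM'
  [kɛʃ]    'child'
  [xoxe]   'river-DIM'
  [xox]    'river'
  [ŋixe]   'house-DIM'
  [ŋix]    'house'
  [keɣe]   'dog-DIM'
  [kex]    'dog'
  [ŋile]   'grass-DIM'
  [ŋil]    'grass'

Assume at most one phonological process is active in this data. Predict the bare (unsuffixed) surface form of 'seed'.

[tux]

'dog' shows [ɣ] ~ [x] at the end of the stem ([keɣe] vs [kex]).
Compare 'river', with invariant [x] in [xoxe] and [xox]: an analysis with underlying /x/ and a rule producing [ɣ] before the DIM suffix would wrongly predict alternation here too.
Therefore /ɣ/ is basic and [x] is derived by word-final obstruent devoicing (voiced obstruents become voiceless word-finally).
From [tuɣe] the stem 'seed' is /tuɣ/; word-finally this yields [tux].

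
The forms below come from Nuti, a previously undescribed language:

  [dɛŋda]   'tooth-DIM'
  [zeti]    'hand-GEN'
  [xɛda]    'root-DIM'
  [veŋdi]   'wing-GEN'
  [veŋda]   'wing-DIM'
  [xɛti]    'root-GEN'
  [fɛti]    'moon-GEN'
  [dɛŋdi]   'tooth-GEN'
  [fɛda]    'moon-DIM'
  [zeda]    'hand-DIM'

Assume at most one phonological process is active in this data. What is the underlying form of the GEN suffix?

The GEN morpheme has two allomorphs, [-di] and [-ti].
The DIM suffix, which begins with [d], is invariant after every stem; so [d] is not altered by any rule here.
The GEN suffix is therefore /-ti/ underlyingly, with post-nasal voicing: voiceless stops become voiced after a nasal.

/-ti/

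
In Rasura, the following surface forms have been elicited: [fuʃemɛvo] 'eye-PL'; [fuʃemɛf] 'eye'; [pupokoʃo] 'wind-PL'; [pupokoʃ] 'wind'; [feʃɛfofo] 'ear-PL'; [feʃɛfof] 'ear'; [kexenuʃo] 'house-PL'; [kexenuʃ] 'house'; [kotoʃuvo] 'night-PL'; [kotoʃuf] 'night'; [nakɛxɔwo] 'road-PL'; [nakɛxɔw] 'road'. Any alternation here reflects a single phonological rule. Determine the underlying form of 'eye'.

In [fuʃemɛvo] and [fuʃemɛf] the final segment of 'eye' alternates: [v] ~ [f].
If /f/ were underlying and a rule turned it into [v] before the PL suffix, 'ear' would also alternate; but it has [f] in both [feʃɛfofo] and [feʃɛfof].
The underlying segment must be /v/; voiced obstruents become voiceless word-finally, yielding [f] there.

/fuʃemɛv/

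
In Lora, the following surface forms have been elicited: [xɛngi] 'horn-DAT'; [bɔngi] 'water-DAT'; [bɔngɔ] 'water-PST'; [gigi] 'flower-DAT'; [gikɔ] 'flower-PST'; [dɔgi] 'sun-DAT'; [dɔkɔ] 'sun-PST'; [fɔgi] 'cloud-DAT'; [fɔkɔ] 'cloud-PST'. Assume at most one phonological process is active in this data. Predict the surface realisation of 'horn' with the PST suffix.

[xɛngɔ]

The PST morpheme has two allomorphs, [-gɔ] and [-kɔ].
By contrast the DAT suffix keeps its initial [g] throughout — that segment must be underlying.
The PST suffix is therefore /-kɔ/ underlyingly, with post-nasal voicing: voiceless stops become voiced after a nasal.
After 'horn', which ends in a nasal, the suffix surfaces as [-gɔ], giving [xɛngɔ].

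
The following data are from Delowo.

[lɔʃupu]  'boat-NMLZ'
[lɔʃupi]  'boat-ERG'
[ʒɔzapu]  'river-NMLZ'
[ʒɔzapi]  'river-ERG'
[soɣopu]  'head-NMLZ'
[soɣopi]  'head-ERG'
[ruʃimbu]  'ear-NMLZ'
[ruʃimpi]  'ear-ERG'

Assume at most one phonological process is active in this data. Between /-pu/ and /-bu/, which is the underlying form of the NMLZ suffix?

/-bu/

The NMLZ suffix surfaces as [-bu] and [-pu], depending on the final segment of the stem.
The ERG suffix, which begins with [p], is invariant after every stem; so [p] is not altered by any rule here.
The NMLZ suffix is therefore /-bu/ underlyingly, with post-vocalic devoicing: voiced stops become voiceless after a vowel.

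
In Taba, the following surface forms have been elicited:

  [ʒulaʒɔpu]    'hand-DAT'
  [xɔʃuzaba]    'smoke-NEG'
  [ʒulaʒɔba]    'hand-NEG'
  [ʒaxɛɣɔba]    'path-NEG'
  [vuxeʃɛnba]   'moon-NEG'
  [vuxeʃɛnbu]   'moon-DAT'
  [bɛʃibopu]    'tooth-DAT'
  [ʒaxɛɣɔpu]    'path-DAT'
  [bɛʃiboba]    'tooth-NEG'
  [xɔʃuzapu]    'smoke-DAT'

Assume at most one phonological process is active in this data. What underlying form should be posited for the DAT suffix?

The DAT morpheme has two allomorphs, [-bu] and [-pu].
The NEG suffix, which begins with [b], is invariant after every stem; so [b] is not altered by any rule here.
So the underlying form is /-pu/, and voiceless stops become voiced after a nasal.

/-pu/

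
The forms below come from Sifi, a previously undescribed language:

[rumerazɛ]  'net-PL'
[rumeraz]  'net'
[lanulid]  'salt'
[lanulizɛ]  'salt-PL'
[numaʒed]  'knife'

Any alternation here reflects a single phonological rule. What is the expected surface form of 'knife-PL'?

'salt' shows [d] ~ [z] at the end of the stem ([lanulid] vs [lanulizɛ]).
If /z/ were underlying and a rule turned it into [d] in isolation, 'net' would also alternate; but it has [z] in both [rumeraz] and [rumerazɛ].
The underlying segment must be /d/; voiced stops become fricatives between vowels, yielding [z] there.
The one attested form of 'knife', [numaʒed], shows underlying /numaʒed/. Applying the same rule between vowels gives [numaʒezɛ].

[numaʒezɛ]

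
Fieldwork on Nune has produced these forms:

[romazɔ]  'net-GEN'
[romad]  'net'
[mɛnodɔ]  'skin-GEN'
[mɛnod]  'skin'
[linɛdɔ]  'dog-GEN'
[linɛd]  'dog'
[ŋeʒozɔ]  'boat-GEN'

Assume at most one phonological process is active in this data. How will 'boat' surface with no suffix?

The stem for 'net' ends in [z] in [romazɔ] but [d] in [romad].
If /d/ were underlying and a rule turned it into [z] before the GEN suffix, 'dog' would also alternate; but it has [d] in both [linɛdɔ] and [linɛd].
So /z/ is underlying, and a rule of word-final hardening — voiced fricatives become stops word-finally — gives [d].
From [ŋeʒozɔ] the stem 'boat' is /ŋeʒoz/; word-finally this yields [ŋeʒod].

[ŋeʒod]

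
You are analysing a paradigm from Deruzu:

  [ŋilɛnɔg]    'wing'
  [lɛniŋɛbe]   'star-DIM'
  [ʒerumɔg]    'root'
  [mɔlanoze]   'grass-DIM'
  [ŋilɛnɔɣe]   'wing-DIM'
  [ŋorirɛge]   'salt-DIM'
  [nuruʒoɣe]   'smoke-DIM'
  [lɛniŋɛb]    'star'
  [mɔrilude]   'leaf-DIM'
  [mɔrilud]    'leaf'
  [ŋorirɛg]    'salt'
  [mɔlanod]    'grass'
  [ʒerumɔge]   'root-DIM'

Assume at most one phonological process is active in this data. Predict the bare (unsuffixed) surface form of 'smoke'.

[nuruʒog]

In [ŋilɛnɔɣe] and [ŋilɛnɔg] the final segment of 'wing' alternates: [ɣ] ~ [g].
But 'root' keeps [g] in both environments ([ʒerumɔge], [ʒerumɔg]), so there is no rule changing /g/ to [ɣ] before the DIM suffix.
Therefore /ɣ/ is basic and [g] is derived by word-final hardening (voiced fricatives become stops word-finally).
From [nuruʒoɣe] the stem 'smoke' is /nuruʒoɣ/; word-finally this yields [nuruʒog].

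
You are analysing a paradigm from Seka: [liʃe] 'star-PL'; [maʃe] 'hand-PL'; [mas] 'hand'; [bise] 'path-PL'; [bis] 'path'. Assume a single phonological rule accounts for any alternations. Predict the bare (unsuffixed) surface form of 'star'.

In [maʃe] and [mas] the final segment of 'hand' alternates: [ʃ] ~ [s].
If /s/ were underlying and a rule turned it into [ʃ] before the PL suffix, 'path' would also alternate; but it has [s] in both [bise] and [bis].
Therefore /ʃ/ is basic and [s] is derived by depalatalization (palato-alveolar /ʃ/ becomes [s] when no front vowel follows).
The one attested form of 'star', [liʃe], shows underlying /liʃ/. Applying the same rule when no front vowel follows gives [lis].

[lis]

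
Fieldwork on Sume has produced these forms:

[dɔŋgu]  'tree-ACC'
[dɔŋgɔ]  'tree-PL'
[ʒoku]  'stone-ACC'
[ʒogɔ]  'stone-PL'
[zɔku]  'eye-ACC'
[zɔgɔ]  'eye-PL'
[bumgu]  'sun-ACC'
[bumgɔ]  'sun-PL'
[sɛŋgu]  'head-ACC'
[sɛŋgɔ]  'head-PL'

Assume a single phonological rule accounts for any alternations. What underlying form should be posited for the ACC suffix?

The ACC suffix surfaces as [-gu] and [-ku], depending on the final segment of the stem.
By contrast the PL suffix keeps its initial [g] throughout — that segment must be underlying.
The ACC suffix is therefore /-ku/ underlyingly, with post-nasal voicing: voiceless stops become voiced after a nasal.

/-ku/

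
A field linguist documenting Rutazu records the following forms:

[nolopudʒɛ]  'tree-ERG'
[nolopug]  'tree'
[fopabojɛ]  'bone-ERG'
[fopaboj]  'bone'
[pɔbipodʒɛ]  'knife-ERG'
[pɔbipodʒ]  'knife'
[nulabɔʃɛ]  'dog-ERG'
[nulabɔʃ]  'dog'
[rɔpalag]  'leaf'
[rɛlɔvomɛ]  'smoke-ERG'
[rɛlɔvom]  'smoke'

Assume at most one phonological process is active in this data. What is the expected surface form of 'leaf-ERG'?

The stem for 'tree' ends in [dʒ] in [nolopudʒɛ] but [g] in [nolopug].
But 'knife' keeps [dʒ] in both environments ([pɔbipodʒɛ], [pɔbipodʒ]), so there is no rule changing /dʒ/ to [g] in isolation.
Therefore /g/ is basic and [dʒ] is derived by palatalization before a front vowel (/g/ becomes palato-alveolar [dʒ] before a front vowel).
The one attested form of 'leaf', [rɔpalag], shows underlying /rɔpalag/. Applying the same rule before a front vowel gives [rɔpaladʒɛ].

[rɔpaladʒɛ]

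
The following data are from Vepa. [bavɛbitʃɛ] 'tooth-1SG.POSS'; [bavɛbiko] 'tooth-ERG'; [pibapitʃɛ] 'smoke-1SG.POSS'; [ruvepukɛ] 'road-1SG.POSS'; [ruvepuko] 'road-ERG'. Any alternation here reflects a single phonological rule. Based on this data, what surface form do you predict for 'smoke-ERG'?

[pibapiko]

The root 'tooth' surfaces as [bavɛbitʃɛ] and [bavɛbiko], with a stem-final [tʃ] ~ [k] alternation.
But 'road' keeps [k] in both environments ([ruvepukɛ], [ruvepuko]), so there is no rule changing /k/ to [tʃ] before the 1SG.POSS suffix.
The alternation reflects depalatalization: palato-alveolar /tʃ/ becomes [k] when no front vowel follows. /tʃ/ is underlying.
The one attested form of 'smoke', [pibapitʃɛ], shows underlying /pibapitʃ/. Applying the same rule when no front vowel follows gives [pibapiko].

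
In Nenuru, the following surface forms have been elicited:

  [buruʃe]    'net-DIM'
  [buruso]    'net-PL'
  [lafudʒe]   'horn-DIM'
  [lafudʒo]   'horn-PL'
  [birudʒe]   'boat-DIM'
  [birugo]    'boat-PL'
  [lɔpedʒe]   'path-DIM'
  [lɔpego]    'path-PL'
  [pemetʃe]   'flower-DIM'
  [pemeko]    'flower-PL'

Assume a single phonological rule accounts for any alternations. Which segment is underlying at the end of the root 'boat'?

/g/

'boat' shows [dʒ] ~ [g] at the end of the stem ([birudʒe] vs [birugo]).
If /dʒ/ were underlying and a rule turned it into [g] before the PL suffix, 'horn' would also alternate; but it has [dʒ] in both [lafudʒe] and [lafudʒo].
Therefore /g/ is basic and [dʒ] is derived by palatalization before a front vowel (/k/, /g/ and /s/ become palato-alveolar [tʃ], [dʒ] and [ʃ] before a front vowel).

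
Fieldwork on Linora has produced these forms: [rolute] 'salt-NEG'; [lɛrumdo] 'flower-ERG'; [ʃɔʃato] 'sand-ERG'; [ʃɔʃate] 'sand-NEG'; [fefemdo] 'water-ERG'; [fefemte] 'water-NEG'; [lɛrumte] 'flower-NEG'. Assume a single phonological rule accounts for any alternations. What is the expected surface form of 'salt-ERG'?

[roluto]

The ERG morpheme has two allomorphs, [-do] and [-to].
By contrast the NEG suffix keeps its initial [t] throughout — that segment must be underlying.
The ERG suffix is therefore /-do/ underlyingly, with post-vocalic devoicing: voiced stops become voiceless after a vowel.
After 'salt', which ends in a vowel, the suffix surfaces as [-to], giving [roluto].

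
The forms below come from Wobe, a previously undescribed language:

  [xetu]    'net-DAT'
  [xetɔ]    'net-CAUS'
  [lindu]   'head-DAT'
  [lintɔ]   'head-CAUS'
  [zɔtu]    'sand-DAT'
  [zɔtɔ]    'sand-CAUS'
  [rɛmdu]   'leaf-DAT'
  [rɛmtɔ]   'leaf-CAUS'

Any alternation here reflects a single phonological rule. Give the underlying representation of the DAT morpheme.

/-du/

The DAT suffix surfaces as [-du] and [-tu], depending on the final segment of the stem.
By contrast the CAUS suffix keeps its initial [t] throughout — that segment must be underlying.
So the underlying form is /-du/, and voiced stops become voiceless after a vowel.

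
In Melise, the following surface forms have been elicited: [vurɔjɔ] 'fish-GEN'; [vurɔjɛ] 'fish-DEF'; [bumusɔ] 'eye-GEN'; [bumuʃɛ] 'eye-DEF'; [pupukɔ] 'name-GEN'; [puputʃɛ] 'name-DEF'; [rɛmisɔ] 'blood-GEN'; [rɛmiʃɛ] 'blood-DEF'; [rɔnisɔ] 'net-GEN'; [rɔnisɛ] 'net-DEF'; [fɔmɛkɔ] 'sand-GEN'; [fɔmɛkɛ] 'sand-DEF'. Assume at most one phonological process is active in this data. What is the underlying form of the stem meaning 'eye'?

In [bumusɔ] and [bumuʃɛ] the final segment of 'eye' alternates: [s] ~ [ʃ].
The stem 'net' ([rɔnisɔ], [rɔnisɛ]) shows [s] unchanged in both environments, so [s] cannot be basic with [ʃ] derived before the DEF suffix.
So /ʃ/ is underlying, and a rule of depalatalization — palato-alveolar /tʃ/ and /ʃ/ become [k] and [s] when no front vowel follows — gives [s].
Hence 'eye' is /bumuʃ/ underlyingly.

/bumuʃ/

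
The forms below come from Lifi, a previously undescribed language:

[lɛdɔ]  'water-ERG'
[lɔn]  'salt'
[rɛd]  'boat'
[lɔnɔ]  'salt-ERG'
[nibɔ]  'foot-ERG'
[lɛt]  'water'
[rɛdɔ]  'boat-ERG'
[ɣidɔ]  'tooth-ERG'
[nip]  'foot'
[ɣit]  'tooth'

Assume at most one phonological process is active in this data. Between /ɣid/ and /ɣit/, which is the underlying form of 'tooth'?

In [ɣit] and [ɣidɔ] the final segment of 'tooth' alternates: [t] ~ [d].
Compare 'boat', with invariant [d] in [rɛd] and [rɛdɔ]: an analysis with underlying /d/ and a rule producing [t] in isolation would wrongly predict alternation here too.
Therefore /t/ is basic and [d] is derived by intervocalic voicing (voiceless stops become voiced between vowels).

/ɣit/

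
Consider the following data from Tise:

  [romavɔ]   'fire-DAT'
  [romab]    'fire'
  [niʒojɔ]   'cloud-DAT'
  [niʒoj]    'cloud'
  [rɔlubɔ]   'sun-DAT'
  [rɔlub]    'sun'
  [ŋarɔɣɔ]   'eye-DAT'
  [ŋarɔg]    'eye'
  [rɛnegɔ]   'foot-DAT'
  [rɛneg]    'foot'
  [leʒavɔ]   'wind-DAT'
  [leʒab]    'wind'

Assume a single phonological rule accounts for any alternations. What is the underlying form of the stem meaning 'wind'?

The stem for 'wind' ends in [v] in [leʒavɔ] but [b] in [leʒab].
If /b/ were underlying and a rule turned it into [v] before the DAT suffix, 'sun' would also alternate; but it has [b] in both [rɔlubɔ] and [rɔlub].
Therefore /v/ is basic and [b] is derived by word-final hardening (voiced fricatives become stops word-finally).
The underlying form of 'wind' is therefore /leʒav/.

/leʒav/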